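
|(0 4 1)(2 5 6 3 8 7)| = 6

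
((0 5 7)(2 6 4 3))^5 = (0 7 5)(2 6 4 3)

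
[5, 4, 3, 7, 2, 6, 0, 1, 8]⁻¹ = [6, 7, 4, 2, 1, 0, 5, 3, 8]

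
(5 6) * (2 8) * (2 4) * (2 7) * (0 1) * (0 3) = (0 1 3)(2 8 4 7)(5 6)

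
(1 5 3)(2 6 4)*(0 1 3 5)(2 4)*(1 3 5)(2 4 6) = (0 3 5 1)(4 6)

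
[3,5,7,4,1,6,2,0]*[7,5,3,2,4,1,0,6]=[2,1,6,4,5,0,3,7]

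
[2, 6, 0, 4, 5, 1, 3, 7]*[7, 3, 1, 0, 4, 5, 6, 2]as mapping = [0→1, 1→6, 2→7, 3→4, 4→5, 5→3, 6→0, 7→2]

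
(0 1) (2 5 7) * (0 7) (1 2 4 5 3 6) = (0 2 3 6 1 7 4 5) 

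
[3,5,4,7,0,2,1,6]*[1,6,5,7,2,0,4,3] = [7,0,2,3,1,5,6,4]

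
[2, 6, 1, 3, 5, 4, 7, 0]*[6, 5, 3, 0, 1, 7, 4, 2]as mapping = [0→3, 1→4, 2→5, 3→0, 4→7, 5→1, 6→2, 7→6]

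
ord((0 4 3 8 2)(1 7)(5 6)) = 10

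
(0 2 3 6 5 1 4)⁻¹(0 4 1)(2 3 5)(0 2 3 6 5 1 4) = (0 4 2)(1 3 6)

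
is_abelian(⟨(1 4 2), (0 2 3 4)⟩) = no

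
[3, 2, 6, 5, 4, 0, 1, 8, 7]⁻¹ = [5, 6, 1, 0, 4, 3, 2, 8, 7]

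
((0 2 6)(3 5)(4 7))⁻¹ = (0 6 2)(3 5)(4 7)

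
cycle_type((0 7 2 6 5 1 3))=7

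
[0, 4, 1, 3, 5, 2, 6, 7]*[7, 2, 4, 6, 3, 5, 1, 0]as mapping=[0→7, 1→3, 2→2, 3→6, 4→5, 5→4, 6→1, 7→0]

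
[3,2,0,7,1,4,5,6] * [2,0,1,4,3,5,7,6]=[4,1,2,6,0,3,5,7]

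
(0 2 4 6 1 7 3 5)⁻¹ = (0 5 3 7 1 6 4 2)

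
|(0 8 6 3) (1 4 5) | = 12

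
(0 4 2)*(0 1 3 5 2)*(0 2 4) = (1 3 5 4 2) 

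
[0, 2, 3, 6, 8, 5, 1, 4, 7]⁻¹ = [0, 6, 1, 2, 7, 5, 3, 8, 4]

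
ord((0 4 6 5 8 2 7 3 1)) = 9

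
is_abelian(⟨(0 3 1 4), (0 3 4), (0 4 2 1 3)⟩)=no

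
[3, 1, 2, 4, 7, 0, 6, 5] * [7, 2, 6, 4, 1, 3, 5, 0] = [4, 2, 6, 1, 0, 7, 5, 3]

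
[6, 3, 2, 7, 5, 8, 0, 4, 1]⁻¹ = [6, 8, 2, 1, 7, 4, 0, 3, 5]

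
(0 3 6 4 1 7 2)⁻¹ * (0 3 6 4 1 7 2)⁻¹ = (0 7 4 3 2 1 6)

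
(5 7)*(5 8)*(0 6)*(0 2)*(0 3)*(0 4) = (0 6 2 3 4)(5 7 8)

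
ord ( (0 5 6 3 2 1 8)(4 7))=14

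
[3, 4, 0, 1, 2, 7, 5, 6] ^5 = [0, 1, 2, 3, 4, 6, 7, 5] 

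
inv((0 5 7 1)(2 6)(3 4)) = (0 1 7 5)(2 6)(3 4)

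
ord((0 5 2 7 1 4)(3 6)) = 6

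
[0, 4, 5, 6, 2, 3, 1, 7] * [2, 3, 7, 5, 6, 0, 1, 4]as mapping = [0→2, 1→6, 2→0, 3→1, 4→7, 5→5, 6→3, 7→4]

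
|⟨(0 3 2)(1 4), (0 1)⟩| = 120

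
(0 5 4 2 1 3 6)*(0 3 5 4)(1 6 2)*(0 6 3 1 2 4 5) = (0 5 6 1)(2 3 4)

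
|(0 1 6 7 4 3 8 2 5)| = 9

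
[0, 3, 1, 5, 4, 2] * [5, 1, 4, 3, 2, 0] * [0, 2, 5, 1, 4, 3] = [3, 1, 2, 0, 5, 4]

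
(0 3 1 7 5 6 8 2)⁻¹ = (0 2 8 6 5 7 1 3)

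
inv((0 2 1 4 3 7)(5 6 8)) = (0 7 3 4 1 2)(5 8 6)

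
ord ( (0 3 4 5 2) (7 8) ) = 10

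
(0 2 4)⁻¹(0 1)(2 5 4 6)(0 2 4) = (0 6 4 5)(1 2)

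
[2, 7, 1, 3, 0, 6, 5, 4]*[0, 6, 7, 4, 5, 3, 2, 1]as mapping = [0→7, 1→1, 2→6, 3→4, 4→0, 5→2, 6→3, 7→5]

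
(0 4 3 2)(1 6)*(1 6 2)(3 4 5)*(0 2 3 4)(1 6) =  (0 5 4)(1 3 6)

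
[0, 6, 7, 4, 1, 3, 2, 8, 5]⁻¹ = [0, 4, 6, 5, 3, 8, 1, 2, 7]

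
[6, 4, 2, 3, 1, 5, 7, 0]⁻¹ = [7, 4, 2, 3, 1, 5, 0, 6]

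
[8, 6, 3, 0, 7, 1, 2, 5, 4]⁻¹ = [3, 5, 6, 2, 8, 7, 1, 4, 0]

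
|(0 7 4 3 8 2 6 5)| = 8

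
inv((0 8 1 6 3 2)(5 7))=(0 2 3 6 1 8)(5 7)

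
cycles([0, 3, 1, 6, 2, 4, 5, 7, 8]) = (1 3 6 5 4 2)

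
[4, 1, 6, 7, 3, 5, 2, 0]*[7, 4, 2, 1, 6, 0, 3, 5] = [6, 4, 3, 5, 1, 0, 2, 7]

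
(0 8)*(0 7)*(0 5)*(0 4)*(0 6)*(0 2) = (0 8 7 5 4 6 2)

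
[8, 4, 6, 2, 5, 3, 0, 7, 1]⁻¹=[6, 8, 3, 5, 1, 4, 2, 7, 0]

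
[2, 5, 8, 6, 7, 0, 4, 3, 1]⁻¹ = [5, 8, 0, 7, 6, 1, 3, 4, 2]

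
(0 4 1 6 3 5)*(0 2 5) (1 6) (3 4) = (0 3) (2 5) (4 6) 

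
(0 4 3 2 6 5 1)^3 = (0 2 1 3 5 4 6)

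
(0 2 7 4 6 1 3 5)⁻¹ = (0 5 3 1 6 4 7 2)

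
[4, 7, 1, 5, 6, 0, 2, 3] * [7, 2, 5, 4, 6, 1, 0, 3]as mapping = [0→6, 1→3, 2→2, 3→1, 4→0, 5→7, 6→5, 7→4]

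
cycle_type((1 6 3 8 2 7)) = 6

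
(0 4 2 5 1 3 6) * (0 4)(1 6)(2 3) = (1 2 5 6 4 3)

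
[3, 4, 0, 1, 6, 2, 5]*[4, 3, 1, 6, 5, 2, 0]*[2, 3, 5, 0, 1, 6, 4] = [4, 6, 1, 0, 2, 3, 5]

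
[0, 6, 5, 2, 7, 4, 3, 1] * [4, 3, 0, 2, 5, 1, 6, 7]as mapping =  [0→4, 1→6, 2→1, 3→0, 4→7, 5→5, 6→2, 7→3]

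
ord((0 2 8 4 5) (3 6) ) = 10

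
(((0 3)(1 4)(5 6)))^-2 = ()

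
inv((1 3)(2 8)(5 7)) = (1 3)(2 8)(5 7)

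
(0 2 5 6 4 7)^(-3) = (0 6)(2 4)(5 7)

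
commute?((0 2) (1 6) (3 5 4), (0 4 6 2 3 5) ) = no:(0 2) (1 6) (3 5 4)*(0 4 6 2 3 5) = (0 3) (1 2 4 5 6), (0 4 6 2 3 5)*(0 2) (1 6) (3 5 4) = (0 3 4 1 6) (2 5) 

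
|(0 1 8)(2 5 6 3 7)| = 15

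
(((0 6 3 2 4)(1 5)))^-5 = (1 5)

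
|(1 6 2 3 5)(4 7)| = 10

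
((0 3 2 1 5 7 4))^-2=(0 7 1 3 4 5 2)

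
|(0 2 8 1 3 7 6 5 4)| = 9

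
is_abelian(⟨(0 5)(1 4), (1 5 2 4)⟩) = no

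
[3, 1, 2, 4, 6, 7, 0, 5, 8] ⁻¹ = [6, 1, 2, 0, 3, 7, 4, 5, 8] 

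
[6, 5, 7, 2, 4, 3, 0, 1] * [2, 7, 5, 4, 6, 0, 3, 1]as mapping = [0→3, 1→0, 2→1, 3→5, 4→6, 5→4, 6→2, 7→7]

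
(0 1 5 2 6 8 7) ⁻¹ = (0 7 8 6 2 5 1) 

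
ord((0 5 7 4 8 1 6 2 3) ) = 9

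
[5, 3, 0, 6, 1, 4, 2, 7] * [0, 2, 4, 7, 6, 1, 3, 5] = [1, 7, 0, 3, 2, 6, 4, 5]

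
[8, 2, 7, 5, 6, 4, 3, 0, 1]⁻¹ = [7, 8, 1, 6, 5, 3, 4, 2, 0]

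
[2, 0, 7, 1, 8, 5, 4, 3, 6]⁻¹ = [1, 3, 0, 7, 6, 5, 8, 2, 4]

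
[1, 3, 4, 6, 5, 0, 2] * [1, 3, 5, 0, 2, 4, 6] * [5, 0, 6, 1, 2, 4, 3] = [1, 5, 6, 3, 2, 0, 4]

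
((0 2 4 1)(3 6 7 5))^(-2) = (0 4)(1 2)(3 7)(5 6)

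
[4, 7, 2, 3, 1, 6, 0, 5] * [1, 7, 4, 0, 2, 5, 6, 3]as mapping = [0→2, 1→3, 2→4, 3→0, 4→7, 5→6, 6→1, 7→5]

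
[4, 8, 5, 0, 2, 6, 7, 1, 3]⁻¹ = [3, 7, 4, 8, 0, 2, 5, 6, 1]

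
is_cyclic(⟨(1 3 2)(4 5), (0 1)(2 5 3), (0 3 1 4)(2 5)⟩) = no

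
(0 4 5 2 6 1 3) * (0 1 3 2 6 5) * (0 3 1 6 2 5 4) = (1 5 2 4 3 6)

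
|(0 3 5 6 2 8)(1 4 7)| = 6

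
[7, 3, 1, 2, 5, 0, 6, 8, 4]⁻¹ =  [5, 2, 3, 1, 8, 4, 6, 0, 7]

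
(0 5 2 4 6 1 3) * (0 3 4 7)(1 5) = (0 1 4 6 5 2 7)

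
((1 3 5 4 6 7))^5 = (1 7 6 4 5 3)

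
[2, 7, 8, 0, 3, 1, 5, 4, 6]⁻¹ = [3, 5, 0, 4, 7, 6, 8, 1, 2]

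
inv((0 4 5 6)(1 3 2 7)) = (0 6 5 4)(1 7 2 3)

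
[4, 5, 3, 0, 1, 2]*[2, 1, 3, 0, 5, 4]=[5, 4, 0, 2, 1, 3] 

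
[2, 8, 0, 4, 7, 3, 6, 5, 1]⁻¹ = [2, 8, 0, 5, 3, 7, 6, 4, 1]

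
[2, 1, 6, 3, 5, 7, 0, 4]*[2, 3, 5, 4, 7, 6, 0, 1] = [5, 3, 0, 4, 6, 1, 2, 7]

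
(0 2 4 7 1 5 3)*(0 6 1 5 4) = (0 2)(1 4 7 5 3 6)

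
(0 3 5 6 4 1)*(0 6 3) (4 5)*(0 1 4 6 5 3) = (0 1 5) (3 6) 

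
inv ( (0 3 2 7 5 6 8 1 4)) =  (0 4 1 8 6 5 7 2 3)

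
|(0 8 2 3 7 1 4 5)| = 8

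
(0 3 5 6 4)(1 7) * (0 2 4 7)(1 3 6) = (0 6 7 3 5 1)(2 4)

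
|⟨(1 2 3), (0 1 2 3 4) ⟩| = 60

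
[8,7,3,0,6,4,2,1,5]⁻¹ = [3,7,6,2,5,8,4,1,0]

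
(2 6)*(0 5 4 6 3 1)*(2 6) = (0 5 4 2 3 1) 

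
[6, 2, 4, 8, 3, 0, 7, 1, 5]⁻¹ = [5, 7, 1, 4, 2, 8, 0, 6, 3]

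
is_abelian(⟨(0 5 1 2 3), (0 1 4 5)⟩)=no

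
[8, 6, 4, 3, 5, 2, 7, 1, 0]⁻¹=[8, 7, 5, 3, 2, 4, 1, 6, 0]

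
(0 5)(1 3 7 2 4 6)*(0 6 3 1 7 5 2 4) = (0 2)(3 5 6 7 4)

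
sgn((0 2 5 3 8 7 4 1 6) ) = 1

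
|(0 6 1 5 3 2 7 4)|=8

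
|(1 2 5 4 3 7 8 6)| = 8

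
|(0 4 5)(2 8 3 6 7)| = 15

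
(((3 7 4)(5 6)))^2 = (3 4 7)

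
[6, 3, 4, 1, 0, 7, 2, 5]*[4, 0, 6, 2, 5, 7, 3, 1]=[3, 2, 5, 0, 4, 1, 6, 7]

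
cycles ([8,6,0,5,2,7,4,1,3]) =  (0 8 3 5 7 1 6 4 2)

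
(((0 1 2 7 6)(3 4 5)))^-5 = (3 4 5)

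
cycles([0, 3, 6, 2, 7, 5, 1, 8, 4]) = (1 3 2 6)(4 7 8)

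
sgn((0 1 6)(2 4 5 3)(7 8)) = 1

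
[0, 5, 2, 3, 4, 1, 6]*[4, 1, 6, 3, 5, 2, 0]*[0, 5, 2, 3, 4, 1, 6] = [4, 2, 6, 3, 1, 5, 0]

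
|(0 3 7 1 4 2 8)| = 7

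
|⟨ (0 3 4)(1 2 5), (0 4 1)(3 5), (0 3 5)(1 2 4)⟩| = 720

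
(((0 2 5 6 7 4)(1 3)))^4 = (0 7 5)(2 4 6)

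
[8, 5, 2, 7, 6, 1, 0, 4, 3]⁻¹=[6, 5, 2, 8, 7, 1, 4, 3, 0]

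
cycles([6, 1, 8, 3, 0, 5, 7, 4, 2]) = (0 6 7 4)(2 8)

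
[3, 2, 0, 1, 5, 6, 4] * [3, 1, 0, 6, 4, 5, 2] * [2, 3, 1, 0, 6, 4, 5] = [5, 2, 0, 3, 4, 1, 6]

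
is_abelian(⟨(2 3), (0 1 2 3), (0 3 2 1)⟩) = no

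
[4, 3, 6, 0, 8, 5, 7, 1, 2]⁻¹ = [3, 7, 8, 1, 0, 5, 2, 6, 4]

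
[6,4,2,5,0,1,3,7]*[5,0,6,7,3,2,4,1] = [4,3,6,2,5,0,7,1]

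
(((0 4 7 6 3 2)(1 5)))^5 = (0 2 3 6 7 4)(1 5)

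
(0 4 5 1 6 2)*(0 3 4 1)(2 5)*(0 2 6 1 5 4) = (0 5 2 3)(4 6)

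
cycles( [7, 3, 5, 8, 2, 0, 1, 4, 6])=(0 7 4 2 5)(1 3 8 6)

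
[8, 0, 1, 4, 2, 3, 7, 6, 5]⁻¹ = [1, 2, 4, 5, 3, 8, 7, 6, 0]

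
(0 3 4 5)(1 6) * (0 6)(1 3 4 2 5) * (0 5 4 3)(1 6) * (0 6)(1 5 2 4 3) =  (0 1 2 3 4)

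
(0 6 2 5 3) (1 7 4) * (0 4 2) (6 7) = (0 7 2 5 3 4 1 6) 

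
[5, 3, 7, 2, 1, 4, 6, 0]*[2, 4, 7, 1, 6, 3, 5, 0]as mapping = [0→3, 1→1, 2→0, 3→7, 4→4, 5→6, 6→5, 7→2]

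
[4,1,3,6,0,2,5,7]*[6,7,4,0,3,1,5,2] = [3,7,0,5,6,4,1,2]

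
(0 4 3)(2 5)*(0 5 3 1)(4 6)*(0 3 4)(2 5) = (0 6)(1 3 2 4)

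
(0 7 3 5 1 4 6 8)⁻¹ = (0 8 6 4 1 5 3 7)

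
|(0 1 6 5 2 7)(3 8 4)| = 6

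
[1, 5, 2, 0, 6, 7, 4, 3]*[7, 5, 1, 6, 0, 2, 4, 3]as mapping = [0→5, 1→2, 2→1, 3→7, 4→4, 5→3, 6→0, 7→6]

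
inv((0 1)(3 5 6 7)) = (0 1)(3 7 6 5)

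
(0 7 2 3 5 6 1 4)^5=(0 6 2 4 5 7 1 3)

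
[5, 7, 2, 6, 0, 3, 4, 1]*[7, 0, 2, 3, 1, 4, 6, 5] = [4, 5, 2, 6, 7, 3, 1, 0]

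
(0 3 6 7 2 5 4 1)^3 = (0 7 4 3 2 1 6 5)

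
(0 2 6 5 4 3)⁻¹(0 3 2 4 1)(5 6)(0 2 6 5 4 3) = (0 6 3 1 2)(4 5)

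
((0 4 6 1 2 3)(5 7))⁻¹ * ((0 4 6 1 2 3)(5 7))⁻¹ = (0 2 6)(1 4 3)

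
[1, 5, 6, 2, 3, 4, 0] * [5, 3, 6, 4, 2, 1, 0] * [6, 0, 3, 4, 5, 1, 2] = [4, 0, 6, 2, 5, 3, 1]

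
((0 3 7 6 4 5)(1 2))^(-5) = (0 3 7 6 4 5)(1 2)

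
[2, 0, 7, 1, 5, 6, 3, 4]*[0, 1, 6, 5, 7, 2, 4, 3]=[6, 0, 3, 1, 2, 4, 5, 7]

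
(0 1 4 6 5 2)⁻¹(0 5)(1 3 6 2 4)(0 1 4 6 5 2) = (0 6 4 3 5)(1 2)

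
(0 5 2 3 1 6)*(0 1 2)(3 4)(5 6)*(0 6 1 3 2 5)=(0 1)(2 4)(3 5 6)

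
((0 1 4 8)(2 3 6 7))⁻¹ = (0 8 4 1)(2 7 6 3)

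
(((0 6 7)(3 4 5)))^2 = (0 7 6)(3 5 4)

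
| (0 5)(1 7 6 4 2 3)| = 6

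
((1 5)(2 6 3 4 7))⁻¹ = (1 5)(2 7 4 3 6)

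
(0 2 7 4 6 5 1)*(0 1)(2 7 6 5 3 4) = (0 7 2 6 3 4 5)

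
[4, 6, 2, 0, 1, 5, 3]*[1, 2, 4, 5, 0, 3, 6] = [0, 6, 4, 1, 2, 3, 5]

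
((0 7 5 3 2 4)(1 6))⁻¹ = (0 4 2 3 5 7)(1 6)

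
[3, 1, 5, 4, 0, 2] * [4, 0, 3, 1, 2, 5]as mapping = [0→1, 1→0, 2→5, 3→2, 4→4, 5→3]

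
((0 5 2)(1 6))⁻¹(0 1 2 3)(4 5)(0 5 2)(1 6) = (0 3 5 6)(2 4)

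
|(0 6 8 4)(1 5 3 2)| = 4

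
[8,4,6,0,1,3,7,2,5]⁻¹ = [3,4,7,5,1,8,2,6,0]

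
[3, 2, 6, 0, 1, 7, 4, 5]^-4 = [0, 1, 2, 3, 4, 5, 6, 7]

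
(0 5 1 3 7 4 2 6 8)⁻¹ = (0 8 6 2 4 7 3 1 5)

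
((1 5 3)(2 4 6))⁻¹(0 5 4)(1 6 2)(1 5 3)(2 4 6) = (0 3 6)(2 4 5)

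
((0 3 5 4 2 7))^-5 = (0 3 5 4 2 7)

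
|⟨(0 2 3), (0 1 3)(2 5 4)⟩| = 360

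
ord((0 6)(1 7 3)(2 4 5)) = 6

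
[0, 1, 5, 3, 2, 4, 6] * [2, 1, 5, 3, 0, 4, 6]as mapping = [0→2, 1→1, 2→4, 3→3, 4→5, 5→0, 6→6]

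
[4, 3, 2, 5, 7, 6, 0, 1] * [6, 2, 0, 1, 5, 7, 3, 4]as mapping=[0→5, 1→1, 2→0, 3→7, 4→4, 5→3, 6→6, 7→2]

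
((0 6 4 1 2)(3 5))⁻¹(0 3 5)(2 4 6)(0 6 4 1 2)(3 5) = (0 1 4)(3 6 5)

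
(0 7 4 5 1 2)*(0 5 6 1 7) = (1 2 5 7 4 6)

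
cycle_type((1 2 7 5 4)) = 5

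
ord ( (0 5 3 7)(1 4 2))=12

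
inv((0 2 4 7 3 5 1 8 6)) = (0 6 8 1 5 3 7 4 2)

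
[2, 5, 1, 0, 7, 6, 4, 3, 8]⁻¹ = [3, 2, 0, 7, 6, 1, 5, 4, 8]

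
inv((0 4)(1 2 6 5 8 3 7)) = (0 4)(1 7 3 8 5 6 2)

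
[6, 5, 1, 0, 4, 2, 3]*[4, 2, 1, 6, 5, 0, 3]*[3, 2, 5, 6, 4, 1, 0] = [6, 3, 5, 4, 1, 2, 0]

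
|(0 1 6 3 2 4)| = 6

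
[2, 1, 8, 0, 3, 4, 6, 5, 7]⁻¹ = [3, 1, 0, 4, 5, 7, 6, 8, 2]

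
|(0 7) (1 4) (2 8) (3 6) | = 2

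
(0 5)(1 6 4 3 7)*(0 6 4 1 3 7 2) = (0 5 6 1 4 7 3 2)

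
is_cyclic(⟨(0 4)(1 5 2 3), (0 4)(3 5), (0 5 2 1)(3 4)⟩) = no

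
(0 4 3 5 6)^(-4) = (0 4 3 5 6)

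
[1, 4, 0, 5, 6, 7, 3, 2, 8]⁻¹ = [2, 0, 7, 6, 1, 3, 4, 5, 8]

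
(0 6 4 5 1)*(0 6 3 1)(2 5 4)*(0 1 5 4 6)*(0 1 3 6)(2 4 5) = (0 6 4)(2 5 3)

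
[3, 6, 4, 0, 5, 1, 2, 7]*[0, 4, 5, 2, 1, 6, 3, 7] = [2, 3, 1, 0, 6, 4, 5, 7]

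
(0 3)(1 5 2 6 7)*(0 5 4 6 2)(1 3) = (0 1 4 6 7 3 5)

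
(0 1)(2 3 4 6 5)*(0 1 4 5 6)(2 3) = (0 4)(3 5)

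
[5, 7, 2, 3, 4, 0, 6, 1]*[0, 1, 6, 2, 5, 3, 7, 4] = [3, 4, 6, 2, 5, 0, 7, 1]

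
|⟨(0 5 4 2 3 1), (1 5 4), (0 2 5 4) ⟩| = 720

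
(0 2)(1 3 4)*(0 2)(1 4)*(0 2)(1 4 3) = (0 2)(3 4)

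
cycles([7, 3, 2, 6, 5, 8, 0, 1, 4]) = (0 7 1 3 6) (4 5 8) 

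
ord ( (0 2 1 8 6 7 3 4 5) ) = 9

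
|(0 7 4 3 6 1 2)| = 7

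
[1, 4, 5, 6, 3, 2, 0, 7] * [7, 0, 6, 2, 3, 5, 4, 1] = [0, 3, 5, 4, 2, 6, 7, 1]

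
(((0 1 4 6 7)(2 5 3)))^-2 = (0 6 1 7 4)(2 5 3)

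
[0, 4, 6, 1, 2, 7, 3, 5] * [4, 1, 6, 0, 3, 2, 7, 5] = [4, 3, 7, 1, 6, 5, 0, 2]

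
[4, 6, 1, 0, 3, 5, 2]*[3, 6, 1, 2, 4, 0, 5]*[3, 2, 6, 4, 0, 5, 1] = [0, 5, 1, 4, 6, 3, 2]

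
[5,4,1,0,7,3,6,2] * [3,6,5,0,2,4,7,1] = [4,2,6,3,1,0,7,5]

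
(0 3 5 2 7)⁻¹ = (0 7 2 5 3)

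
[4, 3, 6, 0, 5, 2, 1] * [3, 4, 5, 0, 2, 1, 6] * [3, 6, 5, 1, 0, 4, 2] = [5, 3, 2, 1, 6, 4, 0]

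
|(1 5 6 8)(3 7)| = 4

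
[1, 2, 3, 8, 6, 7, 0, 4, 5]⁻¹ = [6, 0, 1, 2, 7, 8, 4, 5, 3]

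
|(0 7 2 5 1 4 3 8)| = 8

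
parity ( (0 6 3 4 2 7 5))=even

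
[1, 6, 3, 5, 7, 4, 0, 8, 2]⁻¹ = [6, 0, 8, 2, 5, 3, 1, 4, 7]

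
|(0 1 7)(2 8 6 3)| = 12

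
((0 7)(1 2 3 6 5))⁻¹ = (0 7)(1 5 6 3 2)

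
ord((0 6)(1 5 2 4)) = 4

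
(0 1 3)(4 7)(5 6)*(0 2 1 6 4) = (0 6 5 4 7)(1 3 2)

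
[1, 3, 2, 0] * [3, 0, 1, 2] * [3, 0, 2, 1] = [3, 2, 0, 1]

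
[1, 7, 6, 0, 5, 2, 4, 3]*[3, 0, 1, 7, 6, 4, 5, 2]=[0, 2, 5, 3, 4, 1, 6, 7]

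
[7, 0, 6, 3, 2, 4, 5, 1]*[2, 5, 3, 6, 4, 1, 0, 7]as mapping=[0→7, 1→2, 2→0, 3→6, 4→3, 5→4, 6→1, 7→5]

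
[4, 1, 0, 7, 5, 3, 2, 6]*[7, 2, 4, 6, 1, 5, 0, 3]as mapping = [0→1, 1→2, 2→7, 3→3, 4→5, 5→6, 6→4, 7→0]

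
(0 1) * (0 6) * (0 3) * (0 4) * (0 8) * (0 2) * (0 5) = (0 1 6 3 4 8 2 5)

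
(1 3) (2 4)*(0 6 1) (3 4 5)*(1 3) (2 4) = (0 6 3) (1 2 5) 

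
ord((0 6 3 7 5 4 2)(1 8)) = 14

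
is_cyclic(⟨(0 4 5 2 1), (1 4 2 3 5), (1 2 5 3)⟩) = no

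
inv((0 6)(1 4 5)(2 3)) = (0 6)(1 5 4)(2 3)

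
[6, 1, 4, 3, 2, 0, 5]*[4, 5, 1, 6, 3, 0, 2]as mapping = [0→2, 1→5, 2→3, 3→6, 4→1, 5→4, 6→0]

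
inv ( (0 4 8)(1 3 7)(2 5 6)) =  (0 8 4)(1 7 3)(2 6 5)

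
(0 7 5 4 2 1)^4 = (0 2 5)(1 4 7)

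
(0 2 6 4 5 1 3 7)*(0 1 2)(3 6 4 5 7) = (1 6 5 2 4 7)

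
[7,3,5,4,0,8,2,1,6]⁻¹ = [4,7,6,1,3,2,8,0,5]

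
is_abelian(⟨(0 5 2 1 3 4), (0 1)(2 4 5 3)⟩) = no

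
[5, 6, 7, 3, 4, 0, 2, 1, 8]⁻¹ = [5, 7, 6, 3, 4, 0, 1, 2, 8]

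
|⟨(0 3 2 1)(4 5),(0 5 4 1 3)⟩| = 360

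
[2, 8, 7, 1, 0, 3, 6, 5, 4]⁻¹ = [4, 3, 0, 5, 8, 7, 6, 2, 1]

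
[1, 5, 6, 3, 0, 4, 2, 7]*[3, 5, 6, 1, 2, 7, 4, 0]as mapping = [0→5, 1→7, 2→4, 3→1, 4→3, 5→2, 6→6, 7→0]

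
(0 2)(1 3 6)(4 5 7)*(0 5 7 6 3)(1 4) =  (0 2 5 6 4 7 1)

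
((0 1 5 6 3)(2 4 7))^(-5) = (2 4 7)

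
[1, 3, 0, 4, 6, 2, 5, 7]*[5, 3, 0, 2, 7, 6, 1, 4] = [3, 2, 5, 7, 1, 0, 6, 4] 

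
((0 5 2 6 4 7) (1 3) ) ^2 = (0 2 4) (5 6 7) 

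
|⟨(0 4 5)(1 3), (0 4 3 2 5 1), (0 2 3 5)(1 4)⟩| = 720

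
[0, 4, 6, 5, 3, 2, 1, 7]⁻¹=[0, 6, 5, 4, 1, 3, 2, 7]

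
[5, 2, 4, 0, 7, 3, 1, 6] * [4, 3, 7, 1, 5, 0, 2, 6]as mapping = [0→0, 1→7, 2→5, 3→4, 4→6, 5→1, 6→3, 7→2]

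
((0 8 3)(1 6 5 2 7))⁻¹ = (0 3 8)(1 7 2 5 6)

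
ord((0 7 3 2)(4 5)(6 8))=4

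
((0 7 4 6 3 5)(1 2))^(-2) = (0 3 4)(5 6 7)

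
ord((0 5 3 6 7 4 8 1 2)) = 9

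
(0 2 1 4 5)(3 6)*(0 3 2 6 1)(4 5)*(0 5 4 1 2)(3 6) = (0 3 2 5 6)(1 4)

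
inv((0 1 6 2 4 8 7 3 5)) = (0 5 3 7 8 4 2 6 1)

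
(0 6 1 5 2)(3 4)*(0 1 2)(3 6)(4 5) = (0 3 5)(1 4 6 2)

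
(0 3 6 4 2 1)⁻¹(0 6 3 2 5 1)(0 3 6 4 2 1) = (0 3 4 6 1 5)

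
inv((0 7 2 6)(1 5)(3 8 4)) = (0 6 2 7)(1 5)(3 4 8)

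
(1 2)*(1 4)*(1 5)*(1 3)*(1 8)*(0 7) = (0 7)(1 2 4 5 3 8)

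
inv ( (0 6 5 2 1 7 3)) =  (0 3 7 1 2 5 6)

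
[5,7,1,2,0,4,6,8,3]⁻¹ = [4,2,3,8,5,0,6,1,7]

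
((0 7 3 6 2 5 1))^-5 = (0 3 2 1 7 6 5)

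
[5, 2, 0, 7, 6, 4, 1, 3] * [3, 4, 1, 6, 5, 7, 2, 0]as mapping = [0→7, 1→1, 2→3, 3→0, 4→2, 5→5, 6→4, 7→6]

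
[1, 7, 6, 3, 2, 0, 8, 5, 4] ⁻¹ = [5, 0, 4, 3, 8, 7, 2, 1, 6] 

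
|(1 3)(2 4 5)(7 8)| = 6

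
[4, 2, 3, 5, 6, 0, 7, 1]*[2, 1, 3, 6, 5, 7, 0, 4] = [5, 3, 6, 7, 0, 2, 4, 1]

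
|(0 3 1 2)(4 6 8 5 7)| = 20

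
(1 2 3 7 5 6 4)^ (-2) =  (1 6 7 2 4 5 3)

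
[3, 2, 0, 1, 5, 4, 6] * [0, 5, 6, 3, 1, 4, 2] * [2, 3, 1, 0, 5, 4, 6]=[0, 6, 2, 4, 5, 3, 1]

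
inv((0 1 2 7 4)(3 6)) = (0 4 7 2 1)(3 6)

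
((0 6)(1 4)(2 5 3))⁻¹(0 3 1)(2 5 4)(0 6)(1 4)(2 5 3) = (1 5 3)(2 4 6)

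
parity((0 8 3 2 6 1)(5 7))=even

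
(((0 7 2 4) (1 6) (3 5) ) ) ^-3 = (0 7 2 4) (1 6) (3 5) 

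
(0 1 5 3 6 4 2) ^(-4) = (0 3 2 5 4 1 6) 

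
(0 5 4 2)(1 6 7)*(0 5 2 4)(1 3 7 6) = (0 2 5)(3 7)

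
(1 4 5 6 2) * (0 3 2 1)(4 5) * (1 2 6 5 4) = (0 3 6 2)(1 4)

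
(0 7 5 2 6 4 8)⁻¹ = (0 8 4 6 2 5 7)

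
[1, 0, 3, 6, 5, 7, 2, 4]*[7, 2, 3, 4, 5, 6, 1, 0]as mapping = [0→2, 1→7, 2→4, 3→1, 4→6, 5→0, 6→3, 7→5]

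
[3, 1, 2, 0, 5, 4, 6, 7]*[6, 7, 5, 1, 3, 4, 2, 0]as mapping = [0→1, 1→7, 2→5, 3→6, 4→4, 5→3, 6→2, 7→0]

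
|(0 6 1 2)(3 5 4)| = 12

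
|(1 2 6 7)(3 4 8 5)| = 4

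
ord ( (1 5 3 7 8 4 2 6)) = 8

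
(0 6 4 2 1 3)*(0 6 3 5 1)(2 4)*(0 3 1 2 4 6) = (0 1 5 2 3)(4 6)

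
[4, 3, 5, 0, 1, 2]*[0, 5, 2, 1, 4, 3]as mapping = [0→4, 1→1, 2→3, 3→0, 4→5, 5→2]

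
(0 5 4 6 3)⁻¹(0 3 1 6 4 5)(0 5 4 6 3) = (0 1 3 6 4 5)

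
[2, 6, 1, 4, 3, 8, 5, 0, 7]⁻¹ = [7, 2, 0, 4, 3, 6, 1, 8, 5]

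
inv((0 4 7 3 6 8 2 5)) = (0 5 2 8 6 3 7 4)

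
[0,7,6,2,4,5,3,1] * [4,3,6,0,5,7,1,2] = [4,2,1,6,5,7,0,3]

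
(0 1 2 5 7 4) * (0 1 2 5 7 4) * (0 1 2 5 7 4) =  (0 5)(1 7)(2 4)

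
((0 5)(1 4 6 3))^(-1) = (0 5)(1 3 6 4)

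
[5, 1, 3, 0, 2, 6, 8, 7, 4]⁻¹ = [3, 1, 4, 2, 8, 0, 5, 7, 6]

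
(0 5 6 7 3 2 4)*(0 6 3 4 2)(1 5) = (0 1 5 3)(4 6 7)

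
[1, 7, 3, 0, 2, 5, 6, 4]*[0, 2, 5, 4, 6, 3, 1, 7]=[2, 7, 4, 0, 5, 3, 1, 6]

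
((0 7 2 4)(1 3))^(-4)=()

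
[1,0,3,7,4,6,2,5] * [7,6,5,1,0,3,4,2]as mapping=[0→6,1→7,2→1,3→2,4→0,5→4,6→5,7→3]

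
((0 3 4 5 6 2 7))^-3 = (0 6 3 2 4 7 5)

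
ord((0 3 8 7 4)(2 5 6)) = 15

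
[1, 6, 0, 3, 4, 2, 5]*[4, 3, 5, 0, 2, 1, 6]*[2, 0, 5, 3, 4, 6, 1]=[3, 1, 4, 2, 5, 6, 0]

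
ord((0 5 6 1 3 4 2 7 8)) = 9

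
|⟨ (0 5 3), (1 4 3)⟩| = 60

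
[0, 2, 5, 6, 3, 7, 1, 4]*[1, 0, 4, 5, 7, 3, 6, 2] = [1, 4, 3, 6, 5, 2, 0, 7]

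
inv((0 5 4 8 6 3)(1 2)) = (0 3 6 8 4 5)(1 2)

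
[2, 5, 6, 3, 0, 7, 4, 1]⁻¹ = [4, 7, 0, 3, 6, 1, 2, 5]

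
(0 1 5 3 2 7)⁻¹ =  (0 7 2 3 5 1)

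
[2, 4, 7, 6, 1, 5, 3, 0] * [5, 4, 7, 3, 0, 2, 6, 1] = [7, 0, 1, 6, 4, 2, 3, 5]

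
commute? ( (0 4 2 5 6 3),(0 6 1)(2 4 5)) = no: (0 4 2 5 6 3)*(0 6 1)(2 4 5) = (0 5 1)(3 6),(0 6 1)(2 4 5)*(0 4 2 5 6 3) = (0 3)(1 4 6)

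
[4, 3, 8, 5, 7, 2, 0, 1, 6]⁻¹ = [6, 7, 5, 1, 0, 3, 8, 4, 2]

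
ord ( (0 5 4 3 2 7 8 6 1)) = 9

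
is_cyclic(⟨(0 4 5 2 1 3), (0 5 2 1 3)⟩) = no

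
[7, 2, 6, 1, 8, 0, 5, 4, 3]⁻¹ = [5, 3, 1, 8, 7, 6, 2, 0, 4]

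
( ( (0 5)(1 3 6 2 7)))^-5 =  (0 5)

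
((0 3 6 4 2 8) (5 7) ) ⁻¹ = (0 8 2 4 6 3) (5 7) 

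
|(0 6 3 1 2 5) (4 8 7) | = 6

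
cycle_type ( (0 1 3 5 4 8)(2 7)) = 2.6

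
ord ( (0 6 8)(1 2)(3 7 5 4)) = 12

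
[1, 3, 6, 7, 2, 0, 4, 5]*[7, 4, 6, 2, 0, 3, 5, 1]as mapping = [0→4, 1→2, 2→5, 3→1, 4→6, 5→7, 6→0, 7→3]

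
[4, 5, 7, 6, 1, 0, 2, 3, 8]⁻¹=[5, 4, 6, 7, 0, 1, 3, 2, 8]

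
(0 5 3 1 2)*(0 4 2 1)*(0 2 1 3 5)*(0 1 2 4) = (0 1 3 4 2)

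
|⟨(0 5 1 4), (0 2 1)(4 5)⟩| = 120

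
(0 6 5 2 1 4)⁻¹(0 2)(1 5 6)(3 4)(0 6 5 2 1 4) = (0 3)(1 6)(2 5 4)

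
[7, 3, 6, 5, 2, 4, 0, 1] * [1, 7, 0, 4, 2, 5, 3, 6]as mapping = [0→6, 1→4, 2→3, 3→5, 4→0, 5→2, 6→1, 7→7]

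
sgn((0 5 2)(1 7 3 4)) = -1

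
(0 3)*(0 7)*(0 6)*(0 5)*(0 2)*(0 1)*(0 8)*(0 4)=(0 3 7 6 5 2 1 8 4)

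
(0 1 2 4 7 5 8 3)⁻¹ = (0 3 8 5 7 4 2 1)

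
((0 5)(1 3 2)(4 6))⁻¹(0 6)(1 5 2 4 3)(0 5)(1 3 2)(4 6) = (0 1 6 2 3)(4 5)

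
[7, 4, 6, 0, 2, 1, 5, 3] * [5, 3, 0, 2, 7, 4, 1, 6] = [6, 7, 1, 5, 0, 3, 4, 2]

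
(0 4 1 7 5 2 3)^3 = (0 7 3 1 2 4 5)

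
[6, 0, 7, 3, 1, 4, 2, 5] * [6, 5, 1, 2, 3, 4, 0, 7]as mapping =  [0→0, 1→6, 2→7, 3→2, 4→5, 5→3, 6→1, 7→4]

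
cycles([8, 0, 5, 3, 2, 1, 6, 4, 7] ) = (0 8 7 4 2 5 1)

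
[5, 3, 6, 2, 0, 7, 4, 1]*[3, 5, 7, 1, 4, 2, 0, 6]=[2, 1, 0, 7, 3, 6, 4, 5]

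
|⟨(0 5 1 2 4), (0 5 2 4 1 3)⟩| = 720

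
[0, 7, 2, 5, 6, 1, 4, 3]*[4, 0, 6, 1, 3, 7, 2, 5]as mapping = [0→4, 1→5, 2→6, 3→7, 4→2, 5→0, 6→3, 7→1]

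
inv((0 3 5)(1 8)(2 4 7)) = (0 5 3)(1 8)(2 7 4)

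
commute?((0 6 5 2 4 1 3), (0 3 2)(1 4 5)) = no:(0 6 5 2 4 1 3) * (0 3 2)(1 4 5) = (0 6 1 2 5), (0 3 2)(1 4 5) * (0 6 5 2 4 1 3) = (2 6 5 3 4)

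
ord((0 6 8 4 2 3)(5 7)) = 6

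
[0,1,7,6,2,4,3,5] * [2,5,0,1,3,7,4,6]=[2,5,6,4,0,3,1,7] 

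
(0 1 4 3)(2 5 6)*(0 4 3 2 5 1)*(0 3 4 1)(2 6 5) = (0 3 1 4 6 2)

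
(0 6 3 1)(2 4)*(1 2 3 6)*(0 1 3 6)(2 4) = (0 3 4 6)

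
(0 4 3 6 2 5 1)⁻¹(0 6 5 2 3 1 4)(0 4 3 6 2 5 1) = (0 3 4 2 1 5 6)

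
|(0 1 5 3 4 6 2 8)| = 8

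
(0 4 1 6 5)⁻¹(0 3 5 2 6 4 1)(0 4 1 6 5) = (0 2 5 1 6 4 3)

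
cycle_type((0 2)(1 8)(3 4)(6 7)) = 2^4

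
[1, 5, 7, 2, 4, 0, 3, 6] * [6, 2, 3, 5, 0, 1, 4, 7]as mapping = [0→2, 1→1, 2→7, 3→3, 4→0, 5→6, 6→5, 7→4]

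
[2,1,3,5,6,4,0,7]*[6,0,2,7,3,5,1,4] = [2,0,7,5,1,3,6,4]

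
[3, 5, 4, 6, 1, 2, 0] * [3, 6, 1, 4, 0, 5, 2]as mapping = [0→4, 1→5, 2→0, 3→2, 4→6, 5→1, 6→3]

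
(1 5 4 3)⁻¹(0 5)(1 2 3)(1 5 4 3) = (0 4)(1 5 2)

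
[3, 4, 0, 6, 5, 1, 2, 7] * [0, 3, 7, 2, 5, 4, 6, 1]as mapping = [0→2, 1→5, 2→0, 3→6, 4→4, 5→3, 6→7, 7→1]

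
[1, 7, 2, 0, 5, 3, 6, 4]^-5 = [1, 7, 2, 0, 5, 3, 6, 4]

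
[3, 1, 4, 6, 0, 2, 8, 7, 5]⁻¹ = [4, 1, 5, 0, 2, 8, 3, 7, 6]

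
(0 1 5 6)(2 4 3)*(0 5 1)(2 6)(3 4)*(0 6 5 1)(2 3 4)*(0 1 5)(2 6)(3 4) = (0 2 3)(4 6 5)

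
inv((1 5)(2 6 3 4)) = (1 5)(2 4 3 6)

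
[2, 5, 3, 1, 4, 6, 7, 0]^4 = [5, 0, 6, 7, 4, 2, 3, 1]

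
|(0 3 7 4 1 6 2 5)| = 8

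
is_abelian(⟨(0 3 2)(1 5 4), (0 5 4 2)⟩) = no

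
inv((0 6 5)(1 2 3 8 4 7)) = (0 5 6)(1 7 4 8 3 2)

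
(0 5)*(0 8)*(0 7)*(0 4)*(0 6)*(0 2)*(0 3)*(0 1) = (0 5 8 7 4 6 2 3 1)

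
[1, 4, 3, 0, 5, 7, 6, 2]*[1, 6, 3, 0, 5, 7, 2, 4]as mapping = [0→6, 1→5, 2→0, 3→1, 4→7, 5→4, 6→2, 7→3]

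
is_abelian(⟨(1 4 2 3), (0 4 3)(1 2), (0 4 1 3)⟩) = no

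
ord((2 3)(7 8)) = 2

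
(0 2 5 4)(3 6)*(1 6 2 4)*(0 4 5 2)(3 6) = (0 5 1 3)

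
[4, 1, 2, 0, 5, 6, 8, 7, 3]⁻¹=[3, 1, 2, 8, 0, 4, 5, 7, 6]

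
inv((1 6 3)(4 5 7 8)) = (1 3 6)(4 8 7 5)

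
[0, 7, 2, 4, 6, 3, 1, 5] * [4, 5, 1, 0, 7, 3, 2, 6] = [4, 6, 1, 7, 2, 0, 5, 3]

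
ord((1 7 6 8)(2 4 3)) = 12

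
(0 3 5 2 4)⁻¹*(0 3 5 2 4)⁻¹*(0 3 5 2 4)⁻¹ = (0 5 4 3 2)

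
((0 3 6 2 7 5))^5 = (0 5 7 2 6 3)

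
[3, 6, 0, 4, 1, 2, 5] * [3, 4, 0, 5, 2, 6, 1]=[5, 1, 3, 2, 4, 0, 6]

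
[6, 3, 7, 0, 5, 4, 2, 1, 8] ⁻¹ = [3, 7, 6, 1, 5, 4, 0, 2, 8] 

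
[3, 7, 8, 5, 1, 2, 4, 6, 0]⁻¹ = [8, 4, 5, 0, 6, 3, 7, 1, 2]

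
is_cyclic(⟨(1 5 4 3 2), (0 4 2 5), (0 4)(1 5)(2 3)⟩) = no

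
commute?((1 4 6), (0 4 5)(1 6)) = no:(1 4 6)*(0 4 5)(1 6) = (0 4 1 5), (0 4 5)(1 6)*(1 4 6) = (0 6 4 5)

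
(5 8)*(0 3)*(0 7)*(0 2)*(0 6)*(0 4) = (0 3 7 2 6 4) (5 8) 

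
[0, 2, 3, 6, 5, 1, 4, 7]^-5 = [0, 2, 3, 6, 5, 1, 4, 7]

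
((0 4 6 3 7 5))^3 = (0 3)(4 7)(5 6)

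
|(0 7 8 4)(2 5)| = 4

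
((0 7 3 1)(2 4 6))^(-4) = (2 6 4)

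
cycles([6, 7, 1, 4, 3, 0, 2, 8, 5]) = (0 6 2 1 7 8 5)(3 4)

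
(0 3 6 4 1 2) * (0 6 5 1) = (0 3 5 1 2 6 4)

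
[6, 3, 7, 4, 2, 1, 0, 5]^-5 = [6, 3, 7, 4, 2, 1, 0, 5]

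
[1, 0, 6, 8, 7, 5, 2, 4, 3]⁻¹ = [1, 0, 6, 8, 7, 5, 2, 4, 3]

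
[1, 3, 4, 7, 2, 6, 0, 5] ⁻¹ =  [6, 0, 4, 1, 2, 7, 5, 3] 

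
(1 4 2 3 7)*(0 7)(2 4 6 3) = (0 7 1 6 3)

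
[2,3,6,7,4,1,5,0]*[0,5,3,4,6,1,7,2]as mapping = [0→3,1→4,2→7,3→2,4→6,5→5,6→1,7→0]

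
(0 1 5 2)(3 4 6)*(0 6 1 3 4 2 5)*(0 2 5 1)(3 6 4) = (0 6 3 5 1 2 4)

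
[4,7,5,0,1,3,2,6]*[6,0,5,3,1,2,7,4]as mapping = [0→1,1→4,2→2,3→6,4→0,5→3,6→5,7→7]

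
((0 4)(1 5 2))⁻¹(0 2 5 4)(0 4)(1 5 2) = (0 4 1 2)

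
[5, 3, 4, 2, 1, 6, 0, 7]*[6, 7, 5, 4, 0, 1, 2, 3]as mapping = [0→1, 1→4, 2→0, 3→5, 4→7, 5→2, 6→6, 7→3]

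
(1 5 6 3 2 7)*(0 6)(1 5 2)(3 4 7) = (0 6 4 7 5)(1 2 3)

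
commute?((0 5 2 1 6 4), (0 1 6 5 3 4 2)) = no:(0 5 2 1 6 4)*(0 1 6 5 3 4 2) = (0 3 4 1 5)(2 6), (0 1 6 5 3 4 2)*(0 5 2 1 6 4) = (0 6 2 5 3)(1 4)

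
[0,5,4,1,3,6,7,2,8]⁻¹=[0,3,7,4,2,1,5,6,8]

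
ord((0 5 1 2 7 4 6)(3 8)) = 14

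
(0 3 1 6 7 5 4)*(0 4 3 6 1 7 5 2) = (0 6 5 3 7 2)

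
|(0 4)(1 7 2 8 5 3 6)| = 14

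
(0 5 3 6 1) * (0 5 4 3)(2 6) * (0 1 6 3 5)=(0 4 5 1)(2 3)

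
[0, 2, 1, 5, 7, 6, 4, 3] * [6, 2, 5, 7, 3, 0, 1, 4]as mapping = [0→6, 1→5, 2→2, 3→0, 4→4, 5→1, 6→3, 7→7]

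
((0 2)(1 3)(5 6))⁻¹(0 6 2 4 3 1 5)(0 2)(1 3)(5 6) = (0 4 1 3 6 2 5)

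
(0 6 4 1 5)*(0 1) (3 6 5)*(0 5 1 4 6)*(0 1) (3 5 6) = (1 5 4 6 3) 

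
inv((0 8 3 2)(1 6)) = (0 2 3 8)(1 6)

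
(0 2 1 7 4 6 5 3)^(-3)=(0 6 1 3 4 2 5 7)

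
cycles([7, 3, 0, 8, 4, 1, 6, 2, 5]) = (0 7 2)(1 3 8 5)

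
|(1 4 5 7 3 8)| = 6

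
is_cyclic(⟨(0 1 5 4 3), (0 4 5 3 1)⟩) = no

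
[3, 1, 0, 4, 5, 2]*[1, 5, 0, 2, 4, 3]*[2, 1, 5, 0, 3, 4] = [5, 4, 1, 3, 0, 2]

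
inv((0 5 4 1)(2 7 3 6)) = (0 1 4 5)(2 6 3 7)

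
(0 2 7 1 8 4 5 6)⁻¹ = (0 6 5 4 8 1 7 2)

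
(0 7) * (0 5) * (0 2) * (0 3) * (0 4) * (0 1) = (0 7 5 2 3 4 1) 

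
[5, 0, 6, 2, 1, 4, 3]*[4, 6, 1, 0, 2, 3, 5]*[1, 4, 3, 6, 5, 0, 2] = [6, 5, 0, 4, 2, 3, 1]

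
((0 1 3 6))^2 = (0 3)(1 6)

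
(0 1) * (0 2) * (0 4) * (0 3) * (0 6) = (0 1 2 4 3 6)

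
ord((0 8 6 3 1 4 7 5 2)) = 9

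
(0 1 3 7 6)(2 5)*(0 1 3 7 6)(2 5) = (0 3 6 1 7)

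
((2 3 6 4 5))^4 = (2 5 4 6 3)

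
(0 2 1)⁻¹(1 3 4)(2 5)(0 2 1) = (0 3 4)(1 5)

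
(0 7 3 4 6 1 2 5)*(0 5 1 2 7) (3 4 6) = (1 7 4 3 6 2) 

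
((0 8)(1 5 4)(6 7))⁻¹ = (0 8)(1 4 5)(6 7)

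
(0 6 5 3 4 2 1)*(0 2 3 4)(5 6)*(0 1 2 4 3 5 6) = (0 6)(1 4 5 3)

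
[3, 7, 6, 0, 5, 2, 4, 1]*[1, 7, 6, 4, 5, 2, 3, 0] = [4, 0, 3, 1, 2, 6, 5, 7]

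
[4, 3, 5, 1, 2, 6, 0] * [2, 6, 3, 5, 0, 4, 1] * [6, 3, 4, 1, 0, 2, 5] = [6, 2, 0, 5, 1, 3, 4]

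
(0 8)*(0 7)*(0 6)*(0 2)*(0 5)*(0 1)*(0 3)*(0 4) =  (0 8 7 6 2 5 1 3 4)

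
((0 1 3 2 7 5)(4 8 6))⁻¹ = (0 5 7 2 3 1)(4 6 8)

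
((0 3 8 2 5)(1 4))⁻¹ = (0 5 2 8 3)(1 4)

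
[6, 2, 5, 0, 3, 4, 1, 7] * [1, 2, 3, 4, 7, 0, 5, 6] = [5, 3, 0, 1, 4, 7, 2, 6]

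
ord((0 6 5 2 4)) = 5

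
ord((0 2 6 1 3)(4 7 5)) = 15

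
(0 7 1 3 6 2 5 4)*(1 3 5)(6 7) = (0 6 2 1 5 4)(3 7)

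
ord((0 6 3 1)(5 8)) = 4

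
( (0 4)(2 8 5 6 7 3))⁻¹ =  (0 4)(2 3 7 6 5 8)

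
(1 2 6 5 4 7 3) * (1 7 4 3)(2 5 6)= (1 5 3 7)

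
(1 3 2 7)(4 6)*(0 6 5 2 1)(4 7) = (0 6 7)(1 3)(2 4 5)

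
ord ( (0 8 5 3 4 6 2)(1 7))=14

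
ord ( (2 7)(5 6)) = 2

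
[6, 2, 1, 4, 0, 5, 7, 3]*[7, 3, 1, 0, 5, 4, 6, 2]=[6, 1, 3, 5, 7, 4, 2, 0]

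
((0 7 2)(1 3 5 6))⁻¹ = (0 2 7)(1 6 5 3)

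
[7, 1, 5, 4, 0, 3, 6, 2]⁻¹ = [4, 1, 7, 5, 3, 2, 6, 0]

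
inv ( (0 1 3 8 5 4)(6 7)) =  (0 4 5 8 3 1)(6 7)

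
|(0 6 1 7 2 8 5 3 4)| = 9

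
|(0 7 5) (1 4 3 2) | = 12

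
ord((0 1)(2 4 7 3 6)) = 10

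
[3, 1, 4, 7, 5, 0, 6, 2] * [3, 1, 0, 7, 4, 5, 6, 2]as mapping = [0→7, 1→1, 2→4, 3→2, 4→5, 5→3, 6→6, 7→0]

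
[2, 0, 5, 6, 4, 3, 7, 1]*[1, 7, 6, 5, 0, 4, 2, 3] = [6, 1, 4, 2, 0, 5, 3, 7]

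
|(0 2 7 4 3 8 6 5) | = 8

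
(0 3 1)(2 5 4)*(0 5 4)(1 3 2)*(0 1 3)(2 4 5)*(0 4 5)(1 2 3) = (0 5 2)(1 3 4)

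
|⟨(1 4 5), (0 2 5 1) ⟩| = 120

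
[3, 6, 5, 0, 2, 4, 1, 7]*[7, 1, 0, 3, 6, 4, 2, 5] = [3, 2, 4, 7, 0, 6, 1, 5]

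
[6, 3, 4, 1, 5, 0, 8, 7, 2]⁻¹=[5, 3, 8, 1, 2, 4, 0, 7, 6]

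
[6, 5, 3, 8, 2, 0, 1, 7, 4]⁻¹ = [5, 6, 4, 2, 8, 1, 0, 7, 3]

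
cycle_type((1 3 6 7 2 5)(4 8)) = 2.6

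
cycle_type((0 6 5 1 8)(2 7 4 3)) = 4.5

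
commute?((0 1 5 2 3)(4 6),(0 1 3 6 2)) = no:(0 1 5 2 3)(4 6) * (0 1 3 6 2) = (0 3 1 5)(2 6 4),(0 1 3 6 2) * (0 1 5 2 3)(4 6) = (0 5 2 1)(3 4 6)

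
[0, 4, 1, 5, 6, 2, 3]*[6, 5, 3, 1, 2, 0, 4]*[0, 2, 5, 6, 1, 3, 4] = [4, 5, 3, 0, 1, 6, 2]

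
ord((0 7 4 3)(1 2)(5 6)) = 4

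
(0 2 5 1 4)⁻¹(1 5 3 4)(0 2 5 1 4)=(0 4 1 3)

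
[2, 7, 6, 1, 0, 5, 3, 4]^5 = [7, 6, 4, 2, 1, 5, 0, 3]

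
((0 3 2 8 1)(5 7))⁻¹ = (0 1 8 2 3)(5 7)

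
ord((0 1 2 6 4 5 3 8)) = 8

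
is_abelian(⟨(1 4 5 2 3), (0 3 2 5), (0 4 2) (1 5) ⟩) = no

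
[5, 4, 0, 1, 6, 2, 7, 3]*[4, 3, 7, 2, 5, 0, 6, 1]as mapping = [0→0, 1→5, 2→4, 3→3, 4→6, 5→7, 6→1, 7→2]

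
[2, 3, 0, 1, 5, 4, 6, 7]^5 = [2, 3, 0, 1, 5, 4, 6, 7]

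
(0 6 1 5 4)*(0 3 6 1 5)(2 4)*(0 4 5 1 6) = (0 6 1 4 3)(2 5)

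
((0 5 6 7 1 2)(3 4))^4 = (0 1 6)(2 7 5)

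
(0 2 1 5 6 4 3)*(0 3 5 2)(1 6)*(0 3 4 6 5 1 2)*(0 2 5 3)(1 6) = (1 2 3 4 6)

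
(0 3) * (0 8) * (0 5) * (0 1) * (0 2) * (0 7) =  (0 3 8 5 1 2 7)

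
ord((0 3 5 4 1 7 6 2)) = 8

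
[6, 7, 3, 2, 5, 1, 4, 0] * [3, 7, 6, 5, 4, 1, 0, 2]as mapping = [0→0, 1→2, 2→5, 3→6, 4→1, 5→7, 6→4, 7→3]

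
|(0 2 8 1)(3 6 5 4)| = 4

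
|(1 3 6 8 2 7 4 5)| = 8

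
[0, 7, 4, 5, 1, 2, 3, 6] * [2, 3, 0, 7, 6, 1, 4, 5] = [2, 5, 6, 1, 3, 0, 7, 4]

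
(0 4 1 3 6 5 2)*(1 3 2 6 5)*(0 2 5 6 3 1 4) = (1 5 3 6 4)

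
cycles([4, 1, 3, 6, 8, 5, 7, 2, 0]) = (0 4 8)(2 3 6 7)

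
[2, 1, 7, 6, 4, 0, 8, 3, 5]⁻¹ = [5, 1, 0, 7, 4, 8, 3, 2, 6]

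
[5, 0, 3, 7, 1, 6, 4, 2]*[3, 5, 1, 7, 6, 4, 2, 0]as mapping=[0→4, 1→3, 2→7, 3→0, 4→5, 5→2, 6→6, 7→1]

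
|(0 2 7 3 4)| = 5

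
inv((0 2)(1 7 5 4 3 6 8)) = (0 2)(1 8 6 3 4 5 7)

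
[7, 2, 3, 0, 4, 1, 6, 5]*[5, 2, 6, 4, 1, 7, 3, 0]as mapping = [0→0, 1→6, 2→4, 3→5, 4→1, 5→2, 6→3, 7→7]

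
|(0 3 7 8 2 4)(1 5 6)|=6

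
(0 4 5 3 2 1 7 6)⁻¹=(0 6 7 1 2 3 5 4)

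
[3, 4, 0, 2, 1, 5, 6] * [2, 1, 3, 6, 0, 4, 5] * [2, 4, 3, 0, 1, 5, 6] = [6, 2, 3, 0, 4, 1, 5]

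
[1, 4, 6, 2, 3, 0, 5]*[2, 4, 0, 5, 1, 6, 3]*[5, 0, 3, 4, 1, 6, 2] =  [1, 0, 4, 5, 6, 3, 2]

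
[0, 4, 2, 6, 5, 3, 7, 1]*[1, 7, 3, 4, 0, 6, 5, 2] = [1, 0, 3, 5, 6, 4, 2, 7]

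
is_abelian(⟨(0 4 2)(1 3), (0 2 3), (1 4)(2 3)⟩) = no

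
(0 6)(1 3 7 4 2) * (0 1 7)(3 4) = (0 6 1 4 2 7 3)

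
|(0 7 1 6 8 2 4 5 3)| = 9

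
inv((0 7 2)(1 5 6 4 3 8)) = (0 2 7)(1 8 3 4 6 5)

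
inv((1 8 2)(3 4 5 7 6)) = (1 2 8)(3 6 7 5 4)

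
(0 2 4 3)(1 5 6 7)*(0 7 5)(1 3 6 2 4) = (0 4 6 5 2 1)(3 7)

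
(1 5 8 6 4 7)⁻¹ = (1 7 4 6 8 5)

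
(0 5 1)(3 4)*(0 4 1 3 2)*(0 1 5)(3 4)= (1 3 5 4 2)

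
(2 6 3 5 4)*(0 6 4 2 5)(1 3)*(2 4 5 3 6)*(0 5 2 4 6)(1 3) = (0 4 1)(3 5 6)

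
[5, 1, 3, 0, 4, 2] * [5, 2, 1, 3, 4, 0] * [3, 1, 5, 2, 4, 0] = [3, 5, 2, 0, 4, 1]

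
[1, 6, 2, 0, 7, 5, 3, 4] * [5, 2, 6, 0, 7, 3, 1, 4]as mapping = [0→2, 1→1, 2→6, 3→5, 4→4, 5→3, 6→0, 7→7]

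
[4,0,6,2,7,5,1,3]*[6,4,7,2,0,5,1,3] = [0,6,1,7,3,5,4,2]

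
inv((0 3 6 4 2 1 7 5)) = (0 5 7 1 2 4 6 3)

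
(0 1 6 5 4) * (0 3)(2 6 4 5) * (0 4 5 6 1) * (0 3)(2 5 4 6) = (0 3 6 5 2 1 4)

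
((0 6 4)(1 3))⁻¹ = (0 4 6)(1 3)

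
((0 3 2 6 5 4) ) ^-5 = (0 3 2 6 5 4) 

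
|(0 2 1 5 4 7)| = 6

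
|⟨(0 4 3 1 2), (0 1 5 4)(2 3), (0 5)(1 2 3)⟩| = 720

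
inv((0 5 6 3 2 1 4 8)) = (0 8 4 1 2 3 6 5)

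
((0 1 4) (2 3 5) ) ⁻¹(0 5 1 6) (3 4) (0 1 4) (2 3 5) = (0 5) (1 2 4 6) 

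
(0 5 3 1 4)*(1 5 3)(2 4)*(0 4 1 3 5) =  (0 5 3)(1 2)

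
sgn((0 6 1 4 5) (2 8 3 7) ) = -1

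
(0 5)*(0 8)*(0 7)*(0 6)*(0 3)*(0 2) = (0 5 8 7 6 3 2) 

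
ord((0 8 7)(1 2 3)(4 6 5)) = 3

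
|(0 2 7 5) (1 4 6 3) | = 4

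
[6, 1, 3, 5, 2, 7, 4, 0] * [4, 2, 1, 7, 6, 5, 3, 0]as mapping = [0→3, 1→2, 2→7, 3→5, 4→1, 5→0, 6→6, 7→4]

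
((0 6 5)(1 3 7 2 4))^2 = (0 5 6)(1 7 4 3 2)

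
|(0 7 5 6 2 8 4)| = 7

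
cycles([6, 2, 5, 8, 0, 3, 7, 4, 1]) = (0 6 7 4)(1 2 5 3 8)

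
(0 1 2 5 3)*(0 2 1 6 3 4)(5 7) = (0 6 3 2 7 5 4)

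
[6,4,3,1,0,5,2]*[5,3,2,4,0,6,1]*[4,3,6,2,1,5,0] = [3,4,1,2,5,0,6]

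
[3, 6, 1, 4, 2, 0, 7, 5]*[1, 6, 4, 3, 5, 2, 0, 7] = [3, 0, 6, 5, 4, 1, 7, 2]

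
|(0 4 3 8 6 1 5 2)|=8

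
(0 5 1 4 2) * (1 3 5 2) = (0 2)(1 4)(3 5)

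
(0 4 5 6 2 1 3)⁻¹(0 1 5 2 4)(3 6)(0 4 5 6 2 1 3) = (0 2)(1 5 4 3 6)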